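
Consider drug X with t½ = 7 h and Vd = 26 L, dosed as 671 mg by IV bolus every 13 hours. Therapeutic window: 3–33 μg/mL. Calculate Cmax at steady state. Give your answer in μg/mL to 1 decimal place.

35.6 μg/mL

Over one 13-h interval, 13/7 ≈ 1.8571 half-lives elapse, leaving f ≈ 0.2760 of each dose.
Accumulation ratio R = 1/(1 − f) ≈ 1/0.7240 ≈ 1.3812.
Single-dose peak C₀ = D/Vd = 671/26 ≈ 25.808 μg/mL.
Steady-state peak Cmax,ss = C₀·R ≈ 25.808 × 1.3812 ≈ 35.646 μg/mL.
Peak 35.6 μg/mL vs MTC 33 μg/mL: exceeds toxic threshold.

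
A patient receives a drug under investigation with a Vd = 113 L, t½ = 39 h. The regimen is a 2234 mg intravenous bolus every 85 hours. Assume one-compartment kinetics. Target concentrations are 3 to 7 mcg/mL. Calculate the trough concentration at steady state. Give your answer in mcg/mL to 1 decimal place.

5.6 mcg/mL

k = ln2/t½ = ln2/39 ≈ 0.017773 h⁻¹; fraction remaining f = e^(−kτ) = e^(−0.017773×85) ≈ 0.2208.
Single-dose peak C₀ = D/Vd = 2234/113 ≈ 19.770 mcg/mL.
Steady-state trough Cmin,ss = C₀·f/(1−f) ≈ 19.770 × 0.2208/0.7792 ≈ 5.602 mcg/mL.
Trough 5.6 mcg/mL vs MEC 3 mcg/mL: adequate.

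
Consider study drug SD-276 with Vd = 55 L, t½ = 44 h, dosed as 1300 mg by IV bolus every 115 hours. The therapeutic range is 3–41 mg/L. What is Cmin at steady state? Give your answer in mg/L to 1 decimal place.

k = ln2/t½ = ln2/44 ≈ 0.015753 h⁻¹; fraction remaining f = e^(−kτ) = e^(−0.015753×115) ≈ 0.1634.
Each bolus raises the concentration by D/Vd = 1300/55 ≈ 23.636 mg/L.
Steady-state trough Cmin,ss = C₀·f/(1−f) ≈ 23.636 × 0.1634/0.8366 ≈ 4.616 mg/L.
Trough 4.6 mg/L vs MEC 3 mg/L: adequate.

4.6 mg/L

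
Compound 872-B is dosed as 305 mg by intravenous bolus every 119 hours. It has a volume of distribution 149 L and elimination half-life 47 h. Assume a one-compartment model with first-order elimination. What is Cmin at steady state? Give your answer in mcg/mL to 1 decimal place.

0.4 mcg/mL

τ/t½ = 119/47 ≈ 2.5319, so fraction remaining f = (1/2)^(119/47) ≈ 0.1729.
Accumulation ratio R = 1/(1 − f) ≈ 1/0.8271 ≈ 1.2090.
Single-dose peak C₀ = D/Vd = 305/149 ≈ 2.047 mcg/mL.
Cmax,ss = C₀/(1 − f) ≈ 2.047/0.8271 ≈ 2.475 mcg/mL.
Steady-state trough Cmin,ss = Cmax,ss·f ≈ 2.475 × 0.1729 ≈ 0.428 mcg/mL.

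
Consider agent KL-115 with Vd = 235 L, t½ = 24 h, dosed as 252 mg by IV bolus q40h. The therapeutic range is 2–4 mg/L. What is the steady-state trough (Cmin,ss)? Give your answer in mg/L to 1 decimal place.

0.5 mg/L

Over one 40-h interval, 40/24 ≈ 1.6667 half-lives elapse, leaving f ≈ 0.3150 of each dose.
Accumulation ratio R = 1/(1 − f) ≈ 1/0.6850 ≈ 1.4599.
Single-dose peak C₀ = D/Vd = 252/235 ≈ 1.072 mg/L.
Cmax,ss = C₀/(1 − f) ≈ 1.072/0.6850 ≈ 1.565 mg/L.
One interval later, Cmin,ss = Cmax,ss·e^(−kτ) ≈ 1.565 × 0.3150 ≈ 0.493 mg/L.
Trough 0.5 mg/L vs MEC 2 mg/L: subtherapeutic.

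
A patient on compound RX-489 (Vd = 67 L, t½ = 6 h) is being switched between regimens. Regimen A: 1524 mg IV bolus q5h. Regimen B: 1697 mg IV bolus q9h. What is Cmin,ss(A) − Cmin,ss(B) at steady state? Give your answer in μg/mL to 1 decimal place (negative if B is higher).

15.2 μg/mL

Regimen A: f = (1/2)^(5/6) ≈ 0.5612; Cmin,ss = (1524/67)·f/(1−f) ≈ 29.091 μg/mL.
Regimen B: f = (1/2)^(9/6) ≈ 0.3536; Cmin,ss = (1697/67)·f/(1−f) ≈ 13.855 μg/mL.
Difference ≈ 29.091 − 13.855 ≈ 15.236 μg/mL.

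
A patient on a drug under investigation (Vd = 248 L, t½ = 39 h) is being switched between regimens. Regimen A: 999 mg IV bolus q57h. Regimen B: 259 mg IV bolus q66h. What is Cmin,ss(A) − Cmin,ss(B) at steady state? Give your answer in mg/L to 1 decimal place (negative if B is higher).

1.8 mg/L

Regimen A: f = (1/2)^(57/39) ≈ 0.3631; Cmin,ss = (999/248)·f/(1−f) ≈ 2.297 mg/L.
Regimen B: f = (1/2)^(66/39) ≈ 0.3094; Cmin,ss = (259/248)·f/(1−f) ≈ 0.468 mg/L.
Difference ≈ 2.297 − 0.468 ≈ 1.829 mg/L.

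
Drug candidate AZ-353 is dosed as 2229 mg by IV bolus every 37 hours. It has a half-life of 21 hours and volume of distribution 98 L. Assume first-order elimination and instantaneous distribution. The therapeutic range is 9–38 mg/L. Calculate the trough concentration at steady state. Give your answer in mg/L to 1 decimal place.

9.5 mg/L

k = ln2/t½ = ln2/21 ≈ 0.033007 h⁻¹; fraction remaining f = e^(−kτ) = e^(−0.033007×37) ≈ 0.2949.
At steady state, accumulation factor R = 1/(1 − e^(−kτ)) ≈ 1.4182.
Single-dose peak C₀ = D/Vd = 2229/98 ≈ 22.745 mg/L.
Cmax,ss = C₀/(1 − f) ≈ 22.745/0.7051 ≈ 32.258 mg/L.
One interval later, Cmin,ss = Cmax,ss·e^(−kτ) ≈ 32.258 × 0.2949 ≈ 9.513 mg/L.
Trough 9.5 mg/L vs MEC 9 mg/L: adequate.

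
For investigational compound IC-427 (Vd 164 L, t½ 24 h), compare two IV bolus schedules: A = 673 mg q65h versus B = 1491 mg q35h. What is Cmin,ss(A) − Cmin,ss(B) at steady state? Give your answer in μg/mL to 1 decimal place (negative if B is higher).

Regimen A: f = (1/2)^(65/24) ≈ 0.1530; Cmin,ss = (673/164)·f/(1−f) ≈ 0.741 μg/mL.
Regimen B: f = (1/2)^(35/24) ≈ 0.3639; Cmin,ss = (1491/164)·f/(1−f) ≈ 5.201 μg/mL.
Difference ≈ 0.741 − 5.201 ≈ -4.460 μg/mL.

-4.5 μg/mL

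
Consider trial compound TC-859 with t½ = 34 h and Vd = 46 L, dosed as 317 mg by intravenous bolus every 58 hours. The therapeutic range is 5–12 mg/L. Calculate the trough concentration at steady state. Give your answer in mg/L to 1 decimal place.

τ/t½ = 58/34 ≈ 1.7059, so fraction remaining f = (1/2)^(58/34) ≈ 0.3065.
Each bolus raises the concentration by D/Vd = 317/46 ≈ 6.891 mg/L.
Steady-state trough Cmin,ss = C₀·f/(1−f) ≈ 6.891 × 0.3065/0.6935 ≈ 3.046 mg/L.
Trough 3.0 mg/L vs MEC 5 mg/L: subtherapeutic.

3.0 mg/L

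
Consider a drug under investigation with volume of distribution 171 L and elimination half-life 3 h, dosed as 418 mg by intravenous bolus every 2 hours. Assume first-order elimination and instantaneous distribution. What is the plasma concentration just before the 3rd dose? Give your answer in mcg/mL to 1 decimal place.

f = (1/2)^(τ/t½) = (1/2)^(2/3) ≈ 0.6300.
C₀ = D/Vd = 418/171 ≈ 2.444 mcg/mL.
Before the 3rd dose, 2 doses have been given. Superposition: Cmin = C₀·(f + f²).
≈ 2.444 × (0.6300 + 0.3969) ≈ 2.444 × 1.0269 ≈ 2.510 mcg/mL.

2.5 mcg/mL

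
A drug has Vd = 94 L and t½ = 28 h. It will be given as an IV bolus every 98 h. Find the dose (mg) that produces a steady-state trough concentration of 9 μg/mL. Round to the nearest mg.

τ/t½ = 98/28 ≈ 3.5, so f = (1/2)^(98/28) ≈ 0.088388.
Cmin,ss = (D/Vd)·f/(1−f), so D = Cmin,ss·Vd·(1−f)/f.
D = 9 × 94 × (1−f)/f ≈ 9 × 94 × 10.31375 ≈ 8725.43 mg.

8725 mg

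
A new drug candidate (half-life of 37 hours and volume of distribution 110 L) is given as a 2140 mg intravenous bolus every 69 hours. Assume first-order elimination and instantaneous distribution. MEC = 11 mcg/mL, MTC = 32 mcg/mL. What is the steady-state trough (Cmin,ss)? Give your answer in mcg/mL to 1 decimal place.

7.4 mcg/mL

k = ln2/t½ = ln2/37 ≈ 0.018734 h⁻¹; fraction remaining f = e^(−kτ) = e^(−0.018734×69) ≈ 0.2745.
Accumulation ratio R = 1/(1 − f) ≈ 1/0.7255 ≈ 1.3784.
Single-dose peak C₀ = D/Vd = 2140/110 ≈ 19.455 mcg/mL.
Steady-state peak Cmax,ss = C₀·R ≈ 19.455 × 1.3784 ≈ 26.817 mcg/mL.
Steady-state trough Cmin,ss = Cmax,ss·f ≈ 26.817 × 0.2745 ≈ 7.361 mcg/mL.
Trough 7.4 mcg/mL vs MEC 11 mcg/mL: subtherapeutic.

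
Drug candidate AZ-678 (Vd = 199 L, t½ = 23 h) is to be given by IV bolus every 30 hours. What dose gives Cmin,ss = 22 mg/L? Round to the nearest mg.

6434 mg

τ/t½ = 30/23 ≈ 1.3043, so f = (1/2)^(30/23) ≈ 0.404904.
Cmin,ss = (D/Vd)·f/(1−f), so D = Cmin,ss·Vd·(1−f)/f.
D = 22 × 199 × (1−f)/f ≈ 22 × 199 × 1.46972 ≈ 6434.43 mg.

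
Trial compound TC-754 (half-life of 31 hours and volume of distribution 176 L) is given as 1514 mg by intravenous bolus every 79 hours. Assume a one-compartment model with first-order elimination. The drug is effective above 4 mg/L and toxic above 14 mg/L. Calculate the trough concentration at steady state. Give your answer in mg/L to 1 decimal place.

k = ln2/t½ = ln2/31 ≈ 0.022360 h⁻¹; fraction remaining f = e^(−kτ) = e^(−0.022360×79) ≈ 0.1709.
At steady state, accumulation factor R = 1/(1 − e^(−kτ)) ≈ 1.2061.
Single-dose peak C₀ = D/Vd = 1514/176 ≈ 8.602 mg/L.
Cmax,ss = C₀/(1 − f) ≈ 8.602/0.8291 ≈ 10.375 mg/L.
One interval later, Cmin,ss = Cmax,ss·e^(−kτ) ≈ 10.375 × 0.1709 ≈ 1.773 mg/L.
Trough 1.8 mg/L vs MEC 4 mg/L: subtherapeutic.

1.8 mg/L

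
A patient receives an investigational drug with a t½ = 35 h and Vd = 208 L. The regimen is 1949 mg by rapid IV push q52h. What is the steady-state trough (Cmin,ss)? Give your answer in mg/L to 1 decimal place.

Over one 52-h interval, 52/35 ≈ 1.4857 half-lives elapse, leaving f ≈ 0.3571 of each dose.
Each bolus raises the concentration by D/Vd = 1949/208 ≈ 9.370 mg/L.
Steady-state trough Cmin,ss = C₀·f/(1−f) ≈ 9.370 × 0.3571/0.6429 ≈ 5.205 mg/L.

5.2 mg/L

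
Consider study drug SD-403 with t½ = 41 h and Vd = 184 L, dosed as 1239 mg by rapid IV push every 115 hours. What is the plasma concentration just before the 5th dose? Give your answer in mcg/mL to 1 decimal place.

1.1 mcg/mL

f = (1/2)^(τ/t½) = (1/2)^(115/41) ≈ 0.1431.
C₀ = D/Vd = 1239/184 ≈ 6.734 mcg/mL.
Before the 5th dose, 4 doses have been given. Superposition: Cmin = C₀·(f + f² + … + f^4).
≈ 6.734 × (0.1431 + 0.0205 + 0.0029 + 0.0004) ≈ 6.734 × 0.1669 ≈ 1.124 mcg/mL.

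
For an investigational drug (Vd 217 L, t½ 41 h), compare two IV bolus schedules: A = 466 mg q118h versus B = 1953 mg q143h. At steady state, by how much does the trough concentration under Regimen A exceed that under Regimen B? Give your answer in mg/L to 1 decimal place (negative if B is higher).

-0.5 mg/L

Regimen A: f = (1/2)^(118/41) ≈ 0.1360; Cmin,ss = (466/217)·f/(1−f) ≈ 0.338 mg/L.
Regimen B: f = (1/2)^(143/41) ≈ 0.0891; Cmin,ss = (1953/217)·f/(1−f) ≈ 0.880 mg/L.
Difference ≈ 0.338 − 0.880 ≈ -0.542 mg/L.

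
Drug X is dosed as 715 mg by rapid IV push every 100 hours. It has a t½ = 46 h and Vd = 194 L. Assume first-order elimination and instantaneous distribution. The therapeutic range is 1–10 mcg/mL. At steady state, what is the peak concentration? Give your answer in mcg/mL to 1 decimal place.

τ/t½ = 100/46 ≈ 2.1739, so fraction remaining f = (1/2)^(100/46) ≈ 0.2216.
Accumulation ratio R = 1/(1 − f) ≈ 1/0.7784 ≈ 1.2847.
Single-dose peak C₀ = D/Vd = 715/194 ≈ 3.686 mcg/mL.
Cmax,ss = C₀/(1 − f) ≈ 3.686/0.7784 ≈ 4.735 mcg/mL.
Peak 4.7 mcg/mL vs MTC 10 mcg/mL: below toxic threshold.

4.7 mcg/mL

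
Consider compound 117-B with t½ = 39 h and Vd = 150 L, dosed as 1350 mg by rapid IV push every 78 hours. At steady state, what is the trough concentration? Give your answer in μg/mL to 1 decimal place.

3.0 μg/mL

The dosing interval is 2 half-lives, so f = 2^(−2) = 0.25.
At steady state, R = 1/(1 − 0.25) = 4/3.
Single-dose peak C₀ = D/Vd = 1350/150 = 9 μg/mL.
Steady-state peak Cmax,ss = C₀·R = 9 × 4/3 ≈ 12.000 μg/mL.
Steady-state trough Cmin,ss = Cmax,ss·f ≈ 12.000 × 0.25 ≈ 3.000 μg/mL.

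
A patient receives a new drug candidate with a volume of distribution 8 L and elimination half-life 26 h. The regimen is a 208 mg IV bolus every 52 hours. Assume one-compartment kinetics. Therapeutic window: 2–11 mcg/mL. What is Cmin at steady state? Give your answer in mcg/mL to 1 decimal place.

τ = 52 h = 2 half-lives, so f = (1/2)^2 = 0.25.
At steady state, R = 1/(1 − 0.25) = 4/3.
Single-dose peak C₀ = D/Vd = 208/8 = 26 mcg/mL.
Steady-state peak Cmax,ss = C₀·R = 26 × 4/3 ≈ 34.667 mcg/mL.
Steady-state trough Cmin,ss = Cmax,ss·f ≈ 34.667 × 0.25 ≈ 8.667 mcg/mL.
Trough 8.7 mcg/mL vs MEC 2 mcg/mL: adequate.

8.7 mcg/mL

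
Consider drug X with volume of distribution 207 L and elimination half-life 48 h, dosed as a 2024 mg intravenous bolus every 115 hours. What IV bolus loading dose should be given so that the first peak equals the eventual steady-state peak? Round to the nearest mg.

f = (1/2)^(115/48) ≈ 0.190013; accumulation ratio R = 1/(1−f) ≈ 1.23459.
Loading dose to hit Cmax,ss on first dose: D_load = D_maint·R ≈ 2024 × 1.23459 ≈ 2498.81 mg.

2499 mg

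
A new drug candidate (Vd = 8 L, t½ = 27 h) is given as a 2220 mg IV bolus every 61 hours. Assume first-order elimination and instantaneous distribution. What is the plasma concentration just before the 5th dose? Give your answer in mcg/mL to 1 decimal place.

73.1 mcg/mL

f = (1/2)^(τ/t½) = (1/2)^(61/27) ≈ 0.2089.
C₀ = D/Vd = 2220/8 ≈ 277.500 mcg/mL.
Before the 5th dose, 4 doses have been given. Superposition: Cmin = C₀·(f + f² + … + f^4).
≈ 277.500 × (0.2089 + 0.0436 + 0.0091 + 0.0019) ≈ 277.500 × 0.2635 ≈ 73.121 mcg/mL.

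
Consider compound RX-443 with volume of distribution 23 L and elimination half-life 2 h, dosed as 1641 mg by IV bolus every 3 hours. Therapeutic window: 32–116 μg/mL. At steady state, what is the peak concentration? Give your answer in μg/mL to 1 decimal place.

110.4 μg/mL

τ/t½ = 3/2 ≈ 1.5, so fraction remaining f = (1/2)^(3/2) ≈ 0.3536.
Accumulation ratio R = 1/(1 − f) ≈ 1/0.6464 ≈ 1.5470.
Single-dose peak C₀ = D/Vd = 1641/23 ≈ 71.348 μg/mL.
Cmax,ss = C₀/(1 − f) ≈ 71.348/0.6464 ≈ 110.377 μg/mL.
Peak 110.4 μg/mL vs MTC 116 μg/mL: below toxic threshold.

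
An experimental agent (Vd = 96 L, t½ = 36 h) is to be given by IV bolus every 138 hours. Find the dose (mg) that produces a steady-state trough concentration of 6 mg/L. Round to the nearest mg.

τ/t½ = 138/36 ≈ 3.8333, so f = (1/2)^(138/36) ≈ 0.070154.
Cmin,ss = (D/Vd)·f/(1−f), so D = Cmin,ss·Vd·(1−f)/f.
D = 6 × 96 × (1−f)/f ≈ 6 × 96 × 13.25435 ≈ 7634.51 mg.

7635 mg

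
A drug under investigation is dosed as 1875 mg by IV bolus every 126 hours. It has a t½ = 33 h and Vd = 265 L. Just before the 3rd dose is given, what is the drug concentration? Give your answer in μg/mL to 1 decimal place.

0.5 μg/mL

f = (1/2)^(τ/t½) = (1/2)^(126/33) ≈ 0.0709.
C₀ = D/Vd = 1875/265 ≈ 7.075 μg/mL.
Before the 3rd dose, 2 doses have been given. Superposition: Cmin = C₀·(f + f²).
≈ 7.075 × (0.0709 + 0.0050) ≈ 7.075 × 0.0759 ≈ 0.537 μg/mL.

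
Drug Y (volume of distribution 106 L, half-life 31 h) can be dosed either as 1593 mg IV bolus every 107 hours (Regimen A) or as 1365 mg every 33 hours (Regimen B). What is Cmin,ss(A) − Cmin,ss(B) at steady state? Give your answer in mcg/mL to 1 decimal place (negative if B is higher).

Regimen A: f = (1/2)^(107/31) ≈ 0.0914; Cmin,ss = (1593/106)·f/(1−f) ≈ 1.512 mcg/mL.
Regimen B: f = (1/2)^(33/31) ≈ 0.4781; Cmin,ss = (1365/106)·f/(1−f) ≈ 11.797 mcg/mL.
Difference ≈ 1.512 − 11.797 ≈ -10.285 mcg/mL.

-10.3 mcg/mL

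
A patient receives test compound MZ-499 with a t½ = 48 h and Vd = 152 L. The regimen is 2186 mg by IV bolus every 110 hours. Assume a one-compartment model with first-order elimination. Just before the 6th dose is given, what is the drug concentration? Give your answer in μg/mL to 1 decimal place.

f = (1/2)^(τ/t½) = (1/2)^(110/48) ≈ 0.2042.
C₀ = D/Vd = 2186/152 ≈ 14.382 μg/mL.
Before the 6th dose, 5 doses have been given. Superposition: Cmin = C₀·(f + f² + … + f^5).
≈ 14.382 × (0.2042 + 0.0417 + 0.0085 + 0.0017 + 0.0004) ≈ 14.382 × 0.2565 ≈ 3.689 μg/mL.

3.7 μg/mL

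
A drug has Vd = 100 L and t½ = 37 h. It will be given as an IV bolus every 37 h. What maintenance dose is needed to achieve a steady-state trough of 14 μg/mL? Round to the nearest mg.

τ/t½ = 37/37 ≈ 1, so f = (1/2)^(37/37) ≈ 0.500000.
Cmin,ss = (D/Vd)·f/(1−f), so D = Cmin,ss·Vd·(1−f)/f.
D = 14 × 100 × (1−f)/f ≈ 14 × 100 × 1.00000 ≈ 1400.00 mg.

1400 mg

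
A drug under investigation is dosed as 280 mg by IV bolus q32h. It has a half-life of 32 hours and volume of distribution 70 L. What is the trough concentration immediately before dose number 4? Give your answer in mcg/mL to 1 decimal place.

f = (1/2)^(τ/t½) = (1/2)^(32/32) ≈ 0.5000.
C₀ = D/Vd = 280/70 ≈ 4.000 mcg/mL.
Before the 4th dose, 3 doses have been given. Superposition: Cmin = C₀·(f + f² + … + f^3).
≈ 4.000 × (0.5000 + 0.2500 + 0.1250) ≈ 4.000 × 0.8750 ≈ 3.500 mcg/mL.

3.5 mcg/mL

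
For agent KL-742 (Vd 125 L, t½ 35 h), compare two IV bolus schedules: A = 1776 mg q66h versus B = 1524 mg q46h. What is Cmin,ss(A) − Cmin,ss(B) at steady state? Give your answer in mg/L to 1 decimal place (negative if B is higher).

Regimen A: f = (1/2)^(66/35) ≈ 0.2706; Cmin,ss = (1776/125)·f/(1−f) ≈ 5.271 mg/L.
Regimen B: f = (1/2)^(46/35) ≈ 0.4021; Cmin,ss = (1524/125)·f/(1−f) ≈ 8.199 mg/L.
Difference ≈ 5.271 − 8.199 ≈ -2.928 mg/L.

-2.9 mg/L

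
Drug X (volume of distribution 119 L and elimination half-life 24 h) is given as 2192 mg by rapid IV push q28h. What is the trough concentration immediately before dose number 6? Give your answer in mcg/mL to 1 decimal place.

f = (1/2)^(τ/t½) = (1/2)^(28/24) ≈ 0.4454.
C₀ = D/Vd = 2192/119 ≈ 18.420 mcg/mL.
Before the 6th dose, 5 doses have been given. Superposition: Cmin = C₀·(f + f² + … + f^5).
≈ 18.420 × (0.4454 + 0.1984 + 0.0884 + 0.0394 + 0.0175) ≈ 18.420 × 0.7891 ≈ 14.535 mcg/mL.

14.5 mcg/mL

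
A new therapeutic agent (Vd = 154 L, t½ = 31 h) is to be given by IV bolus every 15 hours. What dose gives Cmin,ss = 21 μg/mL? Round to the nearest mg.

1289 mg

τ/t½ = 15/31 ≈ 0.48387, so f = (1/2)^(15/31) ≈ 0.715056.
Cmin,ss = (D/Vd)·f/(1−f), so D = Cmin,ss·Vd·(1−f)/f.
D = 21 × 154 × (1−f)/f ≈ 21 × 154 × 0.39849 ≈ 1288.72 mg.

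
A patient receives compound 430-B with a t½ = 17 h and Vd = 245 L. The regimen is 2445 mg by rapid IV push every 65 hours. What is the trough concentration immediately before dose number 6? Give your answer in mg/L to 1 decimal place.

0.8 mg/L

f = (1/2)^(τ/t½) = (1/2)^(65/17) ≈ 0.0706.
C₀ = D/Vd = 2445/245 ≈ 9.980 mg/L.
Before the 6th dose, 5 doses have been given. Superposition: Cmin = C₀·(f + f² + … + f^5).
≈ 9.980 × (0.0706 + 0.0050 + 0.0004 + 0.0000 + 0.0000) ≈ 9.980 × 0.0760 ≈ 0.758 mg/L.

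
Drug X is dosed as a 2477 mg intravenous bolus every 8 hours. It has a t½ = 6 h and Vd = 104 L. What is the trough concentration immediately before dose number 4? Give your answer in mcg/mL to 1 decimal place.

f = (1/2)^(τ/t½) = (1/2)^(8/6) ≈ 0.3969.
C₀ = D/Vd = 2477/104 ≈ 23.817 mcg/mL.
Before the 4th dose, 3 doses have been given. Superposition: Cmin = C₀·(f + f² + … + f^3).
≈ 23.817 × (0.3969 + 0.1575 + 0.0625) ≈ 23.817 × 0.6169 ≈ 14.693 mcg/mL.

14.7 mcg/mL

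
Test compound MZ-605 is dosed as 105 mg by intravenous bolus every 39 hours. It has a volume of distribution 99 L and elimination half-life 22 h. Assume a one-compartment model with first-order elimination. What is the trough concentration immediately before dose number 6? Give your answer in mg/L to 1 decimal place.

0.4 mg/L

f = (1/2)^(τ/t½) = (1/2)^(39/22) ≈ 0.2927.
C₀ = D/Vd = 105/99 ≈ 1.061 mg/L.
Before the 6th dose, 5 doses have been given. Superposition: Cmin = C₀·(f + f² + … + f^5).
≈ 1.061 × (0.2927 + 0.0857 + 0.0251 + 0.0073 + 0.0021) ≈ 1.061 × 0.4129 ≈ 0.438 mg/L.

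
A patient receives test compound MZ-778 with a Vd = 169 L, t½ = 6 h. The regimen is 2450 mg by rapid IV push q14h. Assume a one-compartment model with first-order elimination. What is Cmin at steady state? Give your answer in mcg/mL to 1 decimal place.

k = ln2/t½ = ln2/6 ≈ 0.115525 h⁻¹; fraction remaining f = e^(−kτ) = e^(−0.115525×14) ≈ 0.1984.
Each bolus raises the concentration by D/Vd = 2450/169 ≈ 14.497 mcg/mL.
Steady-state trough Cmin,ss = C₀·f/(1−f) ≈ 14.497 × 0.1984/0.8016 ≈ 3.588 mcg/mL.

3.6 mcg/mL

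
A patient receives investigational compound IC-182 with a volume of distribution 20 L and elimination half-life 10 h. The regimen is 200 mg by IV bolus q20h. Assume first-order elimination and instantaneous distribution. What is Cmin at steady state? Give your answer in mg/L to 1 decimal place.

3.3 mg/L

The dosing interval is 2 half-lives, so f = 2^(−2) = 0.25.
Accumulation ratio R = 1/(1 − f) = 1/0.75 = 4/3.
Single-dose peak C₀ = D/Vd = 200/20 = 10 mg/L.
Steady-state peak Cmax,ss = C₀·R = 10 × 4/3 ≈ 13.333 mg/L.
Steady-state trough Cmin,ss = Cmax,ss·f ≈ 13.333 × 0.25 ≈ 3.333 mg/L.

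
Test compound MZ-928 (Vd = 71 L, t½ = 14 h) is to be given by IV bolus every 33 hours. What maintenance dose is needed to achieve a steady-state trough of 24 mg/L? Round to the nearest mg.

τ/t½ = 33/14 ≈ 2.3571, so f = (1/2)^(33/14) ≈ 0.195177.
Cmin,ss = (D/Vd)·f/(1−f), so D = Cmin,ss·Vd·(1−f)/f.
D = 24 × 71 × (1−f)/f ≈ 24 × 71 × 4.12355 ≈ 7026.53 mg.

7027 mg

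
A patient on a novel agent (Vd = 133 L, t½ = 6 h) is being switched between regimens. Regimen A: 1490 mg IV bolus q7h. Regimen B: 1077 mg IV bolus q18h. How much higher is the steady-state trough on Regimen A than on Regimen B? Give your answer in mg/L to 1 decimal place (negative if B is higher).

Regimen A: f = (1/2)^(7/6) ≈ 0.4454; Cmin,ss = (1490/133)·f/(1−f) ≈ 8.997 mg/L.
Regimen B: f = (1/2)^(18/6) ≈ 0.1250; Cmin,ss = (1077/133)·f/(1−f) ≈ 1.157 mg/L.
Difference ≈ 8.997 − 1.157 ≈ 7.840 mg/L.

7.8 mg/L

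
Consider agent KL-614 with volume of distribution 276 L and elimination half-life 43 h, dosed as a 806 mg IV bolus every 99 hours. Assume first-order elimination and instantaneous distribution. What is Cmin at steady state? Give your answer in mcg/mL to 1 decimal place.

k = ln2/t½ = ln2/43 ≈ 0.016120 h⁻¹; fraction remaining f = e^(−kτ) = e^(−0.016120×99) ≈ 0.2027.
Single-dose peak C₀ = D/Vd = 806/276 ≈ 2.920 mcg/mL.
Steady-state trough Cmin,ss = C₀·f/(1−f) ≈ 2.920 × 0.2027/0.7973 ≈ 0.742 mcg/mL.

0.7 mcg/mL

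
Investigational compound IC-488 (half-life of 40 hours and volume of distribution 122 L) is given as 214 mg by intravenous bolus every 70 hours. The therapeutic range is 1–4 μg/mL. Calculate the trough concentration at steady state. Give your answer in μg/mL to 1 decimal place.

k = ln2/t½ = ln2/40 ≈ 0.017329 h⁻¹; fraction remaining f = e^(−kτ) = e^(−0.017329×70) ≈ 0.2973.
At steady state, accumulation factor R = 1/(1 − e^(−kτ)) ≈ 1.4231.
Single-dose peak C₀ = D/Vd = 214/122 ≈ 1.754 μg/mL.
Cmax,ss = C₀/(1 − f) ≈ 1.754/0.7027 ≈ 2.496 μg/mL.
Steady-state trough Cmin,ss = Cmax,ss·f ≈ 2.496 × 0.2973 ≈ 0.742 μg/mL.
Trough 0.7 μg/mL vs MEC 1 μg/mL: subtherapeutic.

0.7 μg/mL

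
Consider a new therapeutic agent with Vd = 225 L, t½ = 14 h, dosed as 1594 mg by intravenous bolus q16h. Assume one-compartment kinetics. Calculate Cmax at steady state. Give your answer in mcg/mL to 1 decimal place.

12.9 mcg/mL

k = ln2/t½ = ln2/14 ≈ 0.049511 h⁻¹; fraction remaining f = e^(−kτ) = e^(−0.049511×16) ≈ 0.4529.
Accumulation ratio R = 1/(1 − f) ≈ 1/0.5471 ≈ 1.8278.
Each bolus raises the concentration by D/Vd = 1594/225 ≈ 7.084 mcg/mL.
Steady-state peak Cmax,ss = C₀·R ≈ 7.084 × 1.8278 ≈ 12.948 mcg/mL.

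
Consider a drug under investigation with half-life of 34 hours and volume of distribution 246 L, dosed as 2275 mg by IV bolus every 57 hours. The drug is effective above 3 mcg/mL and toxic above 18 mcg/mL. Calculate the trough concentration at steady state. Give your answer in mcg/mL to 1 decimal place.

4.2 mcg/mL

Over one 57-h interval, 57/34 ≈ 1.6765 half-lives elapse, leaving f ≈ 0.3128 of each dose.
Accumulation ratio R = 1/(1 − f) ≈ 1/0.6872 ≈ 1.4552.
Single-dose peak C₀ = D/Vd = 2275/246 ≈ 9.248 mcg/mL.
Cmax,ss = C₀/(1 − f) ≈ 9.248/0.6872 ≈ 13.458 mcg/mL.
Steady-state trough Cmin,ss = Cmax,ss·f ≈ 13.458 × 0.3128 ≈ 4.210 mcg/mL.
Trough 4.2 mcg/mL vs MEC 3 mcg/mL: adequate.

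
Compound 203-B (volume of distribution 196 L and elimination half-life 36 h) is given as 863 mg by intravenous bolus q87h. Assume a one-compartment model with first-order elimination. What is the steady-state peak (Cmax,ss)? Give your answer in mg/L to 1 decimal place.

5.4 mg/L

τ/t½ = 87/36 ≈ 2.4167, so fraction remaining f = (1/2)^(87/36) ≈ 0.1873.
Accumulation ratio R = 1/(1 − f) ≈ 1/0.8127 ≈ 1.2305.
Single-dose peak C₀ = D/Vd = 863/196 ≈ 4.403 mg/L.
Cmax,ss = C₀/(1 − f) ≈ 4.403/0.8127 ≈ 5.418 mg/L.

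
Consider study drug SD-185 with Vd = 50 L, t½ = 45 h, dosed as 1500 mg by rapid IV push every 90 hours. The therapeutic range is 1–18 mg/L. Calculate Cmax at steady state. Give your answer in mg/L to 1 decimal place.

τ = 90 h = 2 half-lives, so f = (1/2)^2 = 0.25.
Accumulation ratio R = 1/(1 − f) = 1/0.75 = 4/3.
Single-dose peak C₀ = D/Vd = 1500/50 = 30 mg/L.
Steady-state peak Cmax,ss = C₀·R = 30 × 4/3 ≈ 40.000 mg/L.
Peak 40.0 mg/L vs MTC 18 mg/L: exceeds toxic threshold.

40.0 mg/L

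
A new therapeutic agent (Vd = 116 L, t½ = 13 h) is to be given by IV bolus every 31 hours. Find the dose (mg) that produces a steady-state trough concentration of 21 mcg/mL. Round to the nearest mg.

10285 mg

τ/t½ = 31/13 ≈ 2.3846, so f = (1/2)^(31/13) ≈ 0.191496.
Cmin,ss = (D/Vd)·f/(1−f), so D = Cmin,ss·Vd·(1−f)/f.
D = 21 × 116 × (1−f)/f ≈ 21 × 116 × 4.22204 ≈ 10284.89 mg.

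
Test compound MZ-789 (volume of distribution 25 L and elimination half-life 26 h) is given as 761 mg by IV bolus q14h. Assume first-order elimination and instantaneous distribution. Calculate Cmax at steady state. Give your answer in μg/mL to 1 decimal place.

97.7 μg/mL

k = ln2/t½ = ln2/26 ≈ 0.026660 h⁻¹; fraction remaining f = e^(−kτ) = e^(−0.026660×14) ≈ 0.6885.
At steady state, accumulation factor R = 1/(1 − e^(−kτ)) ≈ 3.2103.
Single-dose peak C₀ = D/Vd = 761/25 ≈ 30.440 μg/mL.
Steady-state peak Cmax,ss = C₀·R ≈ 30.440 × 3.2103 ≈ 97.722 μg/mL.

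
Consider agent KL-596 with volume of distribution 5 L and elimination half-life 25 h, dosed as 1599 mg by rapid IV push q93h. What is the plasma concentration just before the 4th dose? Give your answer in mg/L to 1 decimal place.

f = (1/2)^(τ/t½) = (1/2)^(93/25) ≈ 0.0759.
C₀ = D/Vd = 1599/5 ≈ 319.800 mg/L.
Before the 4th dose, 3 doses have been given. Superposition: Cmin = C₀·(f + f² + … + f^3).
≈ 319.800 × (0.0759 + 0.0058 + 0.0004) ≈ 319.800 × 0.0821 ≈ 26.256 mg/L.

26.3 mg/L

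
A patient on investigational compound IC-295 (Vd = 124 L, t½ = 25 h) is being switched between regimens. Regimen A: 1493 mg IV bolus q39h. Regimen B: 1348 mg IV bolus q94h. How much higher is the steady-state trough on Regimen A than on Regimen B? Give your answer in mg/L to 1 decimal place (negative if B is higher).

5.3 mg/L

Regimen A: f = (1/2)^(39/25) ≈ 0.3392; Cmin,ss = (1493/124)·f/(1−f) ≈ 6.181 mg/L.
Regimen B: f = (1/2)^(94/25) ≈ 0.0738; Cmin,ss = (1348/124)·f/(1−f) ≈ 0.866 mg/L.
Difference ≈ 6.181 − 0.866 ≈ 5.315 mg/L.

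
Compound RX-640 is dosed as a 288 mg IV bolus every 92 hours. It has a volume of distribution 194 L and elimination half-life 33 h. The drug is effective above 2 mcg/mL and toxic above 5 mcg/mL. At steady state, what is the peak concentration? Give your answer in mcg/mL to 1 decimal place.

Over one 92-h interval, 92/33 ≈ 2.7879 half-lives elapse, leaving f ≈ 0.1448 of each dose.
Accumulation ratio R = 1/(1 − f) ≈ 1/0.8552 ≈ 1.1693.
Single-dose peak C₀ = D/Vd = 288/194 ≈ 1.485 mcg/mL.
Cmax,ss = C₀/(1 − f) ≈ 1.485/0.8552 ≈ 1.736 mcg/mL.
Peak 1.7 mcg/mL vs MTC 5 mcg/mL: below toxic threshold.

1.7 mcg/mL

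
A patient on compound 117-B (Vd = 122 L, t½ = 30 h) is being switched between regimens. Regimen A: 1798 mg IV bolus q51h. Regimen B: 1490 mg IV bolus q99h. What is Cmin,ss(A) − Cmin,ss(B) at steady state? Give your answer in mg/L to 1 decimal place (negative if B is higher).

Regimen A: f = (1/2)^(51/30) ≈ 0.3078; Cmin,ss = (1798/122)·f/(1−f) ≈ 6.553 mg/L.
Regimen B: f = (1/2)^(99/30) ≈ 0.1015; Cmin,ss = (1490/122)·f/(1−f) ≈ 1.380 mg/L.
Difference ≈ 6.553 − 1.380 ≈ 5.173 mg/L.

5.2 mg/L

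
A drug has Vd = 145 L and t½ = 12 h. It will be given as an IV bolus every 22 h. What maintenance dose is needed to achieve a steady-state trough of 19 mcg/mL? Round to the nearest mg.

τ/t½ = 22/12 ≈ 1.8333, so f = (1/2)^(22/12) ≈ 0.280616.
Cmin,ss = (D/Vd)·f/(1−f), so D = Cmin,ss·Vd·(1−f)/f.
D = 19 × 145 × (1−f)/f ≈ 19 × 145 × 2.56359 ≈ 7062.69 mg.

7063 mg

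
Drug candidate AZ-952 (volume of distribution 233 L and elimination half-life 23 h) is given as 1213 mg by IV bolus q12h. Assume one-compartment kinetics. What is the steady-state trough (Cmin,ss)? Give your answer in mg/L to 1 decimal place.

11.9 mg/L

k = ln2/t½ = ln2/23 ≈ 0.030137 h⁻¹; fraction remaining f = e^(−kτ) = e^(−0.030137×12) ≈ 0.6965.
Single-dose peak C₀ = D/Vd = 1213/233 ≈ 5.206 mg/L.
Steady-state trough Cmin,ss = C₀·f/(1−f) ≈ 5.206 × 0.6965/0.3035 ≈ 11.947 mg/L.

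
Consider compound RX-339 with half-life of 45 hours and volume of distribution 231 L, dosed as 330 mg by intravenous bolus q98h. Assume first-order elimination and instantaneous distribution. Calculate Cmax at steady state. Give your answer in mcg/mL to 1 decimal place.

k = ln2/t½ = ln2/45 ≈ 0.015403 h⁻¹; fraction remaining f = e^(−kτ) = e^(−0.015403×98) ≈ 0.2210.
At steady state, accumulation factor R = 1/(1 − e^(−kτ)) ≈ 1.2837.
Each bolus raises the concentration by D/Vd = 330/231 ≈ 1.429 mcg/mL.
Steady-state peak Cmax,ss = C₀·R ≈ 1.429 × 1.2837 ≈ 1.834 mcg/mL.

1.8 mcg/mL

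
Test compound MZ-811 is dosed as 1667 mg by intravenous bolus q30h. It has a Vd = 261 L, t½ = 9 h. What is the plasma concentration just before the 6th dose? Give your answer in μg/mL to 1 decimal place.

f = (1/2)^(τ/t½) = (1/2)^(30/9) ≈ 0.0992.
C₀ = D/Vd = 1667/261 ≈ 6.387 μg/mL.
Before the 6th dose, 5 doses have been given. Superposition: Cmin = C₀·(f + f² + … + f^5).
≈ 6.387 × (0.0992 + 0.0098 + 0.0010 + 0.0001 + 0.0000) ≈ 6.387 × 0.1101 ≈ 0.703 μg/mL.

0.7 μg/mL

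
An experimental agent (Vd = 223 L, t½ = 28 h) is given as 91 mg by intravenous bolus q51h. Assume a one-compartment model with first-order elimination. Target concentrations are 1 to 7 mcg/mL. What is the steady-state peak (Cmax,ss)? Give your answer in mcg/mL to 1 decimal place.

τ/t½ = 51/28 ≈ 1.8214, so fraction remaining f = (1/2)^(51/28) ≈ 0.2829.
Accumulation ratio R = 1/(1 − f) ≈ 1/0.7171 ≈ 1.3945.
Each bolus raises the concentration by D/Vd = 91/223 ≈ 0.408 mcg/mL.
Steady-state peak Cmax,ss = C₀·R ≈ 0.408 × 1.3945 ≈ 0.569 mcg/mL.
Peak 0.6 mcg/mL vs MTC 7 mcg/mL: below toxic threshold.

0.6 mcg/mL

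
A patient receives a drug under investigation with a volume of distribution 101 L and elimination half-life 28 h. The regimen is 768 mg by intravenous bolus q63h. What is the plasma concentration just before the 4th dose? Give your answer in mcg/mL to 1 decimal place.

f = (1/2)^(τ/t½) = (1/2)^(63/28) ≈ 0.2102.
C₀ = D/Vd = 768/101 ≈ 7.604 mcg/mL.
Before the 4th dose, 3 doses have been given. Superposition: Cmin = C₀·(f + f² + … + f^3).
≈ 7.604 × (0.2102 + 0.0442 + 0.0093) ≈ 7.604 × 0.2637 ≈ 2.005 mcg/mL.

2.0 mcg/mL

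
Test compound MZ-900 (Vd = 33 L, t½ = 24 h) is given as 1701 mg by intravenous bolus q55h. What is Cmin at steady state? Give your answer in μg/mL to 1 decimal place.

τ/t½ = 55/24 ≈ 2.2917, so fraction remaining f = (1/2)^(55/24) ≈ 0.2042.
At steady state, accumulation factor R = 1/(1 − e^(−kτ)) ≈ 1.2566.
Single-dose peak C₀ = D/Vd = 1701/33 ≈ 51.545 μg/mL.
Steady-state peak Cmax,ss = C₀·R ≈ 51.545 × 1.2566 ≈ 64.771 μg/mL.
One interval later, Cmin,ss = Cmax,ss·e^(−kτ) ≈ 64.771 × 0.2042 ≈ 13.226 μg/mL.

13.2 μg/mL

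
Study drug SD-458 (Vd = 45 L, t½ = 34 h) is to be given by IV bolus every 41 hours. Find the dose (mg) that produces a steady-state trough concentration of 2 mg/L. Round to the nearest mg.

τ/t½ = 41/34 ≈ 1.2059, so f = (1/2)^(41/34) ≈ 0.433504.
Cmin,ss = (D/Vd)·f/(1−f), so D = Cmin,ss·Vd·(1−f)/f.
D = 2 × 45 × (1−f)/f ≈ 2 × 45 × 1.30678 ≈ 117.61 mg.

118 mg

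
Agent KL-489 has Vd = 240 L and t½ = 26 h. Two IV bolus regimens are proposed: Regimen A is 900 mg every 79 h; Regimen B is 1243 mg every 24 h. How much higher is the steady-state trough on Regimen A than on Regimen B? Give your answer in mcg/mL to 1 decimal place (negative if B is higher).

Regimen A: f = (1/2)^(79/26) ≈ 0.1217; Cmin,ss = (900/240)·f/(1−f) ≈ 0.520 mcg/mL.
Regimen B: f = (1/2)^(24/26) ≈ 0.5274; Cmin,ss = (1243/240)·f/(1−f) ≈ 5.780 mcg/mL.
Difference ≈ 0.520 − 5.780 ≈ -5.260 mcg/mL.

-5.3 mcg/mL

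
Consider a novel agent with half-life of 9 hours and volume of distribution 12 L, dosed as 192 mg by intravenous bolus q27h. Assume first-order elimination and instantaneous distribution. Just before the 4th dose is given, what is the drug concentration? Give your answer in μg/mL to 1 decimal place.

2.3 μg/mL

f = (1/2)^(τ/t½) = (1/2)^(27/9) ≈ 0.1250.
C₀ = D/Vd = 192/12 ≈ 16.000 μg/mL.
Before the 4th dose, 3 doses have been given. Superposition: Cmin = C₀·(f + f² + … + f^3).
≈ 16.000 × (0.1250 + 0.0156 + 0.0020) ≈ 16.000 × 0.1426 ≈ 2.282 μg/mL.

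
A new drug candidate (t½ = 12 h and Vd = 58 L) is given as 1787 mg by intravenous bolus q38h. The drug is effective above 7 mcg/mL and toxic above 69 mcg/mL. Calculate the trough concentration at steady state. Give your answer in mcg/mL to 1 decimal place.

τ/t½ = 38/12 ≈ 3.1667, so fraction remaining f = (1/2)^(38/12) ≈ 0.1114.
Accumulation ratio R = 1/(1 − f) ≈ 1/0.8886 ≈ 1.1254.
Single-dose peak C₀ = D/Vd = 1787/58 ≈ 30.810 mcg/mL.
Cmax,ss = C₀/(1 − f) ≈ 30.810/0.8886 ≈ 34.673 mcg/mL.
Steady-state trough Cmin,ss = Cmax,ss·f ≈ 34.673 × 0.1114 ≈ 3.863 mcg/mL.
Trough 3.9 mcg/mL vs MEC 7 mcg/mL: subtherapeutic.

3.9 mcg/mL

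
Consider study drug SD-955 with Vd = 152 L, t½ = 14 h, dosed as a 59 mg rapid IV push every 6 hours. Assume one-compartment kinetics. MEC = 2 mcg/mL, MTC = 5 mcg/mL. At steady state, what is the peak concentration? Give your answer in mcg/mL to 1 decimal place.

τ/t½ = 6/14 ≈ 0.42857, so fraction remaining f = (1/2)^(6/14) ≈ 0.7430.
Accumulation ratio R = 1/(1 − f) ≈ 1/0.2570 ≈ 3.8911.
Single-dose peak C₀ = D/Vd = 59/152 ≈ 0.388 mcg/mL.
Steady-state peak Cmax,ss = C₀·R ≈ 0.388 × 3.8911 ≈ 1.510 mcg/mL.
Peak 1.5 mcg/mL vs MTC 5 mcg/mL: below toxic threshold.

1.5 mcg/mL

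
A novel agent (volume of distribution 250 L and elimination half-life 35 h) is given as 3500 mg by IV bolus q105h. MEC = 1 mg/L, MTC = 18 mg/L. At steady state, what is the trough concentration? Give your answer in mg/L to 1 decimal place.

τ = 105 h = 3 half-lives, so f = (1/2)^3 = 0.125.
Accumulation ratio R = 1/(1 − f) = 1/0.875 = 8/7.
Single-dose peak C₀ = D/Vd = 3500/250 = 14 mg/L.
Steady-state peak Cmax,ss = C₀·R = 14 × 8/7 ≈ 16.000 mg/L.
Steady-state trough Cmin,ss = Cmax,ss·f ≈ 16.000 × 0.125 ≈ 2.000 mg/L.
Trough 2.0 mg/L vs MEC 1 mg/L: adequate.

2.0 mg/L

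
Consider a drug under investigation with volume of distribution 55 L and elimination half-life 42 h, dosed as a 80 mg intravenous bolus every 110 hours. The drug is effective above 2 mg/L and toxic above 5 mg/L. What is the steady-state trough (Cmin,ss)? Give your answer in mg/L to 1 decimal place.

Over one 110-h interval, 110/42 ≈ 2.619 half-lives elapse, leaving f ≈ 0.1628 of each dose.
At steady state, accumulation factor R = 1/(1 − e^(−kτ)) ≈ 1.1945.
Single-dose peak C₀ = D/Vd = 80/55 ≈ 1.455 mg/L.
Steady-state peak Cmax,ss = C₀·R ≈ 1.455 × 1.1945 ≈ 1.738 mg/L.
Steady-state trough Cmin,ss = Cmax,ss·f ≈ 1.738 × 0.1628 ≈ 0.283 mg/L.
Trough 0.3 mg/L vs MEC 2 mg/L: subtherapeutic.

0.3 mg/L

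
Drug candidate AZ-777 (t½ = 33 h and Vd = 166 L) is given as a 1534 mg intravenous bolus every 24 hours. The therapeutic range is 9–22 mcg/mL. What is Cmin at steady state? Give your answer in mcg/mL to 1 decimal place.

τ/t½ = 24/33 ≈ 0.72727, so fraction remaining f = (1/2)^(24/33) ≈ 0.6040.
Each bolus raises the concentration by D/Vd = 1534/166 ≈ 9.241 mcg/mL.
Steady-state trough Cmin,ss = C₀·f/(1−f) ≈ 9.241 × 0.6040/0.3960 ≈ 14.095 mcg/mL.
Trough 14.1 mcg/mL vs MEC 9 mcg/mL: adequate.

14.1 mcg/mL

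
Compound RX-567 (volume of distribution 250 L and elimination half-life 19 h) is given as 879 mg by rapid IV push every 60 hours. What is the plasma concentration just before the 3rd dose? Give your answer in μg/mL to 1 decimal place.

f = (1/2)^(τ/t½) = (1/2)^(60/19) ≈ 0.1120.
C₀ = D/Vd = 879/250 ≈ 3.516 μg/mL.
Before the 3rd dose, 2 doses have been given. Superposition: Cmin = C₀·(f + f²).
≈ 3.516 × (0.1120 + 0.0125) ≈ 3.516 × 0.1245 ≈ 0.438 μg/mL.

0.4 μg/mL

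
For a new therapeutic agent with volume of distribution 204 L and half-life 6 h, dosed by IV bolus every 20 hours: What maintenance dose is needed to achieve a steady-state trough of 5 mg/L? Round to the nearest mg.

9261 mg

τ/t½ = 20/6 ≈ 3.3333, so f = (1/2)^(20/6) ≈ 0.099213.
Cmin,ss = (D/Vd)·f/(1−f), so D = Cmin,ss·Vd·(1−f)/f.
D = 5 × 204 × (1−f)/f ≈ 5 × 204 × 9.07932 ≈ 9260.91 mg.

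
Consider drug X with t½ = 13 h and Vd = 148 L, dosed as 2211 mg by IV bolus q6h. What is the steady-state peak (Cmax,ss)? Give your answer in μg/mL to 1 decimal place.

54.6 μg/mL

Over one 6-h interval, 6/13 ≈ 0.46154 half-lives elapse, leaving f ≈ 0.7262 of each dose.
Accumulation ratio R = 1/(1 − f) ≈ 1/0.2738 ≈ 3.6523.
Single-dose peak C₀ = D/Vd = 2211/148 ≈ 14.939 μg/mL.
Cmax,ss = C₀/(1 − f) ≈ 14.939/0.2738 ≈ 54.562 μg/mL.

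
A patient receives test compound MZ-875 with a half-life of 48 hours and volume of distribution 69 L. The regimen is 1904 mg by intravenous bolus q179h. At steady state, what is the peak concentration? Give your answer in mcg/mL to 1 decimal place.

τ/t½ = 179/48 ≈ 3.7292, so fraction remaining f = (1/2)^(179/48) ≈ 0.0754.
Accumulation ratio R = 1/(1 − f) ≈ 1/0.9246 ≈ 1.0815.
Each bolus raises the concentration by D/Vd = 1904/69 ≈ 27.594 mcg/mL.
Steady-state peak Cmax,ss = C₀·R ≈ 27.594 × 1.0815 ≈ 29.843 mcg/mL.

29.8 mcg/mL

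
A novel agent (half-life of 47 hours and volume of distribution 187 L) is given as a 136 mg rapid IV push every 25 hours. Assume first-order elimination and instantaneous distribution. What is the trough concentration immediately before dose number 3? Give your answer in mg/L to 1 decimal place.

f = (1/2)^(τ/t½) = (1/2)^(25/47) ≈ 0.6916.
C₀ = D/Vd = 136/187 ≈ 0.727 mg/L.
Before the 3rd dose, 2 doses have been given. Superposition: Cmin = C₀·(f + f²).
≈ 0.727 × (0.6916 + 0.4783) ≈ 0.727 × 1.1699 ≈ 0.851 mg/L.

0.9 mg/L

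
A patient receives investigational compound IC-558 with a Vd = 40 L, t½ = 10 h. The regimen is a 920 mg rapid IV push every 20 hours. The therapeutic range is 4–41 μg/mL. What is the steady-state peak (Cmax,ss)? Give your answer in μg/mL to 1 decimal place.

30.7 μg/mL

τ = 20 h = 2 half-lives, so f = (1/2)^2 = 0.25.
At steady state, R = 1/(1 − 0.25) = 4/3.
Single-dose peak C₀ = D/Vd = 920/40 = 23 μg/mL.
Steady-state peak Cmax,ss = C₀·R = 23 × 4/3 ≈ 30.667 μg/mL.
Peak 30.7 μg/mL vs MTC 41 μg/mL: below toxic threshold.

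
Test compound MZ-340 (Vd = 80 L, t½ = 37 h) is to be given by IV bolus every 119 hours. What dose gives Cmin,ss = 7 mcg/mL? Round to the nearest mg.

4644 mg

τ/t½ = 119/37 ≈ 3.2162, so f = (1/2)^(119/37) ≈ 0.107603.
Cmin,ss = (D/Vd)·f/(1−f), so D = Cmin,ss·Vd·(1−f)/f.
D = 7 × 80 × (1−f)/f ≈ 7 × 80 × 8.29342 ≈ 4644.32 mg.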